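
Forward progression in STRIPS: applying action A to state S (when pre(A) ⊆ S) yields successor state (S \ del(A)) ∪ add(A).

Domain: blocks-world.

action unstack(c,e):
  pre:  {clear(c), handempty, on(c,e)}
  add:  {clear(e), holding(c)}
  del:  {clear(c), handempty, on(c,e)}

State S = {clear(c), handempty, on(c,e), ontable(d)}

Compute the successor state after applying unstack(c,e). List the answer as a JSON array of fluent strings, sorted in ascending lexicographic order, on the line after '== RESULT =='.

Progress:
  pre ⊆ S: {clear(c), handempty, on(c,e)} ⊆ S  — applicable
  S \ del = {ontable(d)}
  ∪ add   = {clear(e), holding(c), ontable(d)}

== RESULT ==
["clear(e)", "holding(c)", "ontable(d)"]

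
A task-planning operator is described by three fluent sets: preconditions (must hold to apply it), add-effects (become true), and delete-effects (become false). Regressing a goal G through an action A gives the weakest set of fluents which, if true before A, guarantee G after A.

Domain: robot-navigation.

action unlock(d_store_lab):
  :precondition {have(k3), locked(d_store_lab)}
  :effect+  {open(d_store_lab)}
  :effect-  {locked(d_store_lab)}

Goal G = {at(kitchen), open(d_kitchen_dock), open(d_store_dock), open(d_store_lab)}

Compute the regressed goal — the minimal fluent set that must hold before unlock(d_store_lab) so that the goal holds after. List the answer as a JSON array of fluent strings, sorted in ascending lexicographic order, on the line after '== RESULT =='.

Regress:
  G ∩ del = {}  (empty — regression defined)
  G \ add = {at(kitchen), open(d_kitchen_dock), open(d_store_dock), open(d_store_lab)} \ {open(d_store_lab)} = {at(kitchen), open(d_kitchen_dock), open(d_store_dock)}
  ∪ pre   = {at(kitchen), open(d_kitchen_dock), open(d_store_dock)} ∪ {have(k3), locked(d_store_lab)}
          = {at(kitchen), have(k3), locked(d_store_lab), open(d_kitchen_dock), open(d_store_dock)}

== RESULT ==
["at(kitchen)", "have(k3)", "locked(d_store_lab)", "open(d_kitchen_dock)", "open(d_store_dock)"]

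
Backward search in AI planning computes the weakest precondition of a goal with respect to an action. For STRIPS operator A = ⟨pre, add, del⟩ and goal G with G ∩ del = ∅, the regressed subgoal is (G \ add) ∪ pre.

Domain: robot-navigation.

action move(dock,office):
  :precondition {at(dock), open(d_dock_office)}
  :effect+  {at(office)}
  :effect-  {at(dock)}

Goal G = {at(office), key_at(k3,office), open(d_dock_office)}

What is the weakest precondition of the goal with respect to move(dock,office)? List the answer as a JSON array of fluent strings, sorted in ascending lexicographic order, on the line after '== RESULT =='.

Compute (G \ add) ∪ pre:
  G ∩ del = {}  (empty — regression defined)
  G \ add = {at(office), key_at(k3,office), open(d_dock_office)} \ {at(office)} = {key_at(k3,office), open(d_dock_office)}
  ∪ pre   = {key_at(k3,office), open(d_dock_office)} ∪ {at(dock), open(d_dock_office)}
          = {at(dock), key_at(k3,office), open(d_dock_office)}

== RESULT ==
["at(dock)", "key_at(k3,office)", "open(d_dock_office)"]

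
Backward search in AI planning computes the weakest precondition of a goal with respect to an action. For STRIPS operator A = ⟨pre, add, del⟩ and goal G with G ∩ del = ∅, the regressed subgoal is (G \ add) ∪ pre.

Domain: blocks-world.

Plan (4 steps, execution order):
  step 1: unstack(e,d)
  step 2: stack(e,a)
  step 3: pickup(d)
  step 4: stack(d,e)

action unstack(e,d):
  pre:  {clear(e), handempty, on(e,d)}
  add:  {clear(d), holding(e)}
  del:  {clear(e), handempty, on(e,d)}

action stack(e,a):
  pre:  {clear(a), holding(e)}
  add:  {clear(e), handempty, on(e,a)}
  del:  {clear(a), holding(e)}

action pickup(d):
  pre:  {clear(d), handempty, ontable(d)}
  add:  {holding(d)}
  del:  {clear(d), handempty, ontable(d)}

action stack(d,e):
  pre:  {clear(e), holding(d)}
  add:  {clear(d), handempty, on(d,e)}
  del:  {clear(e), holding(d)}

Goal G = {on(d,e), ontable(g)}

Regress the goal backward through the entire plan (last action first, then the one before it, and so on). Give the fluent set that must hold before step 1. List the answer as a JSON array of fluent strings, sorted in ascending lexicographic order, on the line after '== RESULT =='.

Regress step by step:
  through step 4 (stack(d,e)): drop {on(d,e)}, keep {ontable(g)}, require {clear(e), holding(d)}
    → {clear(e), holding(d), ontable(g)}
  through step 3 (pickup(d)): drop {holding(d)}, keep {clear(e), ontable(g)}, require {clear(d), handempty, ontable(d)}
    → {clear(d), clear(e), handempty, ontable(d), ontable(g)}
  through step 2 (stack(e,a)): drop {clear(e), handempty}, keep {clear(d), ontable(d), ontable(g)}, require {clear(a), holding(e)}
    → {clear(a), clear(d), holding(e), ontable(d), ontable(g)}
  through step 1 (unstack(e,d)): drop {clear(d), holding(e)}, keep {clear(a), ontable(d), ontable(g)}, require {clear(e), handempty, on(e,d)}
    → {clear(a), clear(e), handempty, on(e,d), ontable(d), ontable(g)}

== RESULT ==
["clear(a)", "clear(e)", "handempty", "on(e,d)", "ontable(d)", "ontable(g)"]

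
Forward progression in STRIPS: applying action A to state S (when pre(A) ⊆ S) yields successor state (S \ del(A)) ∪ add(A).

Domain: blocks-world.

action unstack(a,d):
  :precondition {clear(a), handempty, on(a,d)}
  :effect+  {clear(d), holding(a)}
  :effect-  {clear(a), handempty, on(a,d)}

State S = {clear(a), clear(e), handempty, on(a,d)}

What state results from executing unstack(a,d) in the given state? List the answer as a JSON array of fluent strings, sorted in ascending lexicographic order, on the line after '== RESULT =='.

Compute (S \ del) ∪ add:
  pre ⊆ S: {clear(a), handempty, on(a,d)} ⊆ S  — applicable
  S \ del = {clear(e)}
  ∪ add   = {clear(d), clear(e), holding(a)}

== RESULT ==
["clear(d)", "clear(e)", "holding(a)"]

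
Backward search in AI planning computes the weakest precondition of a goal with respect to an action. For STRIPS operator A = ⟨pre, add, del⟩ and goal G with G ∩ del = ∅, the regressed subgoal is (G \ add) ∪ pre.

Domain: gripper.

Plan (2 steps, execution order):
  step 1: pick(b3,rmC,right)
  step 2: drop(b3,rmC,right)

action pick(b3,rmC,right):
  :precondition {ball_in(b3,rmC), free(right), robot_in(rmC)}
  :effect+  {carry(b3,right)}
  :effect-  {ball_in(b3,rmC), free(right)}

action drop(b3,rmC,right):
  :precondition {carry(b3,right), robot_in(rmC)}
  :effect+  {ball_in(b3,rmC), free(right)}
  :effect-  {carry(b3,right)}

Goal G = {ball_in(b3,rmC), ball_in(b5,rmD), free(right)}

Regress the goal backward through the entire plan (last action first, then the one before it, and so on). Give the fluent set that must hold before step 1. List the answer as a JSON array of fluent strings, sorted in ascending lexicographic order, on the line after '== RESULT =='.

Regress step by step:
  through step 2 (drop(b3,rmC,right)): drop {ball_in(b3,rmC), free(right)}, keep {ball_in(b5,rmD)}, require {carry(b3,right), robot_in(rmC)}
    → {ball_in(b5,rmD), carry(b3,right), robot_in(rmC)}
  through step 1 (pick(b3,rmC,right)): drop {carry(b3,right)}, keep {ball_in(b5,rmD), robot_in(rmC)}, require {ball_in(b3,rmC), free(right), robot_in(rmC)}
    → {ball_in(b3,rmC), ball_in(b5,rmD), free(right), robot_in(rmC)}

== RESULT ==
["ball_in(b3,rmC)", "ball_in(b5,rmD)", "free(right)", "robot_in(rmC)"]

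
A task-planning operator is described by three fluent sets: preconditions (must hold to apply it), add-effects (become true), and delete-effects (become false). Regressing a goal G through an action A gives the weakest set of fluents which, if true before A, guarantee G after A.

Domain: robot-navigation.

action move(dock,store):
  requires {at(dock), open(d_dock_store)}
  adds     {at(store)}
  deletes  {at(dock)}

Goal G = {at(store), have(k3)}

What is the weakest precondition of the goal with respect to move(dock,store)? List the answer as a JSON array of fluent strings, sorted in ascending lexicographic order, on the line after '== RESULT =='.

Compute (G \ add) ∪ pre:
  G ∩ del = {}  (empty — regression defined)
  G \ add = {at(store), have(k3)} \ {at(store)} = {have(k3)}
  ∪ pre   = {have(k3)} ∪ {at(dock), open(d_dock_store)}
          = {at(dock), have(k3), open(d_dock_store)}

== RESULT ==
["at(dock)", "have(k3)", "open(d_dock_store)"]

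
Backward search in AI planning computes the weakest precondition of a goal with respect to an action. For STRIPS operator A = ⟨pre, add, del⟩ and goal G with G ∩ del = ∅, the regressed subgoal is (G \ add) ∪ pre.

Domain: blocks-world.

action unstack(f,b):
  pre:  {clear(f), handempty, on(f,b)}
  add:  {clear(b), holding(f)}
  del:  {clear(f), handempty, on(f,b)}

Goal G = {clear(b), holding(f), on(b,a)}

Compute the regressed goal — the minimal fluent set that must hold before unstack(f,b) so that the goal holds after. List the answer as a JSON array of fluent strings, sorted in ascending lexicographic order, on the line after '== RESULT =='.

Compute (G \ add) ∪ pre:
  G ∩ del = {}  (empty — regression defined)
  G \ add = {clear(b), holding(f), on(b,a)} \ {clear(b), holding(f)} = {on(b,a)}
  ∪ pre   = {on(b,a)} ∪ {clear(f), handempty, on(f,b)}
          = {clear(f), handempty, on(b,a), on(f,b)}

== RESULT ==
["clear(f)", "handempty", "on(b,a)", "on(f,b)"]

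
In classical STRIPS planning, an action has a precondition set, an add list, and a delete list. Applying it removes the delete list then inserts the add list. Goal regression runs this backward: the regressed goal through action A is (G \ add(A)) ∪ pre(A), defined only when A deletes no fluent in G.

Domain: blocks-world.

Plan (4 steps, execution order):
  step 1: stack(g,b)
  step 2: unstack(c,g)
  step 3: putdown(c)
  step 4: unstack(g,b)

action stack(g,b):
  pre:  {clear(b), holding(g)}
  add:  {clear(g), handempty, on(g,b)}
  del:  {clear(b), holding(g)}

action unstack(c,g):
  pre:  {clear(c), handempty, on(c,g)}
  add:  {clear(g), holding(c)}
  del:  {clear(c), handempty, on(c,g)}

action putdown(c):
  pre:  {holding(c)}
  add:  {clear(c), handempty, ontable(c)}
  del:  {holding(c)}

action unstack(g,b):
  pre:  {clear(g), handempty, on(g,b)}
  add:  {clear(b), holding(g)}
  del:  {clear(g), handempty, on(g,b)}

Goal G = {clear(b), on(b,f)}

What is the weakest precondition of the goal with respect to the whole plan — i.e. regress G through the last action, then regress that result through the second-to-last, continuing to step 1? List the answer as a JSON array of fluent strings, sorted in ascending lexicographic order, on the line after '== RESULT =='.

Regress step by step:
  through step 4 (unstack(g,b)): drop {clear(b)}, keep {on(b,f)}, require {clear(g), handempty, on(g,b)}
    → {clear(g), handempty, on(b,f), on(g,b)}
  through step 3 (putdown(c)): drop {handempty}, keep {clear(g), on(b,f), on(g,b)}, require {holding(c)}
    → {clear(g), holding(c), on(b,f), on(g,b)}
  through step 2 (unstack(c,g)): drop {clear(g), holding(c)}, keep {on(b,f), on(g,b)}, require {clear(c), handempty, on(c,g)}
    → {clear(c), handempty, on(b,f), on(c,g), on(g,b)}
  through step 1 (stack(g,b)): drop {handempty, on(g,b)}, keep {clear(c), on(b,f), on(c,g)}, require {clear(b), holding(g)}
    → {clear(b), clear(c), holding(g), on(b,f), on(c,g)}

== RESULT ==
["clear(b)", "clear(c)", "holding(g)", "on(b,f)", "on(c,g)"]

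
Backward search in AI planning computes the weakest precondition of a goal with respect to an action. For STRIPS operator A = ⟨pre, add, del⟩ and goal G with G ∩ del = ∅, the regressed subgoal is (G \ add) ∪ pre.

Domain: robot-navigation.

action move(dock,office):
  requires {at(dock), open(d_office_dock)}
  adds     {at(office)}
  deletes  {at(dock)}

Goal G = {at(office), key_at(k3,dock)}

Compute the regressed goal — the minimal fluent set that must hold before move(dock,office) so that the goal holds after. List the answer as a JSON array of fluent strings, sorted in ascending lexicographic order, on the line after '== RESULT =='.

Compute (G \ add) ∪ pre:
  G ∩ del = {}  (empty — regression defined)
  G \ add = {at(office), key_at(k3,dock)} \ {at(office)} = {key_at(k3,dock)}
  ∪ pre   = {key_at(k3,dock)} ∪ {at(dock), open(d_office_dock)}
          = {at(dock), key_at(k3,dock), open(d_office_dock)}

== RESULT ==
["at(dock)", "key_at(k3,dock)", "open(d_office_dock)"]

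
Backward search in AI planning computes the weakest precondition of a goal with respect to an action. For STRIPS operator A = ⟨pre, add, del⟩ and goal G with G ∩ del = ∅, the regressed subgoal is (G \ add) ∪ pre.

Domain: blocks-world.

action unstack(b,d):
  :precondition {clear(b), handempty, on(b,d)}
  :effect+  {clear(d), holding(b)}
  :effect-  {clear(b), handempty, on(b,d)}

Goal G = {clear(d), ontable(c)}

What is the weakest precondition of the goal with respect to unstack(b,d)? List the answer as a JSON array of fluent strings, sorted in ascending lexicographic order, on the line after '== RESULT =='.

Compute (G \ add) ∪ pre:
  G ∩ del = {}  (empty — regression defined)
  G \ add = {clear(d), ontable(c)} \ {clear(d), holding(b)} = {ontable(c)}
  ∪ pre   = {ontable(c)} ∪ {clear(b), handempty, on(b,d)}
          = {clear(b), handempty, on(b,d), ontable(c)}

== RESULT ==
["clear(b)", "handempty", "on(b,d)", "ontable(c)"]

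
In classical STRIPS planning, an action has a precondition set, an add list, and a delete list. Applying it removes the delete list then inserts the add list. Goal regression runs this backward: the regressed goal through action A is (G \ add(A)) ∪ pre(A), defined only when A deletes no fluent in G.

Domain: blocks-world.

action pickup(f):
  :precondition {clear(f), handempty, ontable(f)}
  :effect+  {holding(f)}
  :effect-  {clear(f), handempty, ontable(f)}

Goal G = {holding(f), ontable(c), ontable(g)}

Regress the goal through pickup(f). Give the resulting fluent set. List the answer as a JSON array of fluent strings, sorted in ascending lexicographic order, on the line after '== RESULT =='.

Compute (G \ add) ∪ pre:
  G ∩ del = {}  (empty — regression defined)
  G \ add = {holding(f), ontable(c), ontable(g)} \ {holding(f)} = {ontable(c), ontable(g)}
  ∪ pre   = {ontable(c), ontable(g)} ∪ {clear(f), handempty, ontable(f)}
          = {clear(f), handempty, ontable(c), ontable(f), ontable(g)}

== RESULT ==
["clear(f)", "handempty", "ontable(c)", "ontable(f)", "ontable(g)"]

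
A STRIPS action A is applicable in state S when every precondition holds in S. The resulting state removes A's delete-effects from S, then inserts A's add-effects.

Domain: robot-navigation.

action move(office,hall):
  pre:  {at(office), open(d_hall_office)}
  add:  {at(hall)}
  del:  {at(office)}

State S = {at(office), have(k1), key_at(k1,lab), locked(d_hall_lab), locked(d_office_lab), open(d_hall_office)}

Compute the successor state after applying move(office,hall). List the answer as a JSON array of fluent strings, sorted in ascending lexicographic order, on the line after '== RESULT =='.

Progress:
  pre ⊆ S: {at(office), open(d_hall_office)} ⊆ S  — applicable
  S \ del = {have(k1), key_at(k1,lab), locked(d_hall_lab), locked(d_office_lab), open(d_hall_office)}
  ∪ add   = {at(hall), have(k1), key_at(k1,lab), locked(d_hall_lab), locked(d_office_lab), open(d_hall_office)}

== RESULT ==
["at(hall)", "have(k1)", "key_at(k1,lab)", "locked(d_hall_lab)", "locked(d_office_lab)", "open(d_hall_office)"]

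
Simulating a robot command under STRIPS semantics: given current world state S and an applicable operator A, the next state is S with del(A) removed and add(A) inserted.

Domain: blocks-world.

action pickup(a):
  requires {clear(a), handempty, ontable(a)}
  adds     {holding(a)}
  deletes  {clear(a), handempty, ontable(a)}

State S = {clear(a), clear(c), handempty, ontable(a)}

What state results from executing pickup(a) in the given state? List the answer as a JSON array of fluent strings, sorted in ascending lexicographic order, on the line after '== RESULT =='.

Progress:
  pre ⊆ S: {clear(a), handempty, ontable(a)} ⊆ S  — applicable
  S \ del = {clear(c)}
  ∪ add   = {clear(c), holding(a)}

== RESULT ==
["clear(c)", "holding(a)"]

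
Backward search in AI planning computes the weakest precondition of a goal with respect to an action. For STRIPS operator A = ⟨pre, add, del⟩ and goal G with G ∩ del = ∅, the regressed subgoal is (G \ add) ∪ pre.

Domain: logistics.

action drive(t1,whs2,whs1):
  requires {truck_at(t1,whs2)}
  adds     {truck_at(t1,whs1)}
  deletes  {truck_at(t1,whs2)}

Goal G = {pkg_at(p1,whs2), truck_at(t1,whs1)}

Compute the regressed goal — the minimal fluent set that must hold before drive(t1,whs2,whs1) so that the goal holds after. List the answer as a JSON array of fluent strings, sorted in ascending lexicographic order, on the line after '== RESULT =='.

Compute (G \ add) ∪ pre:
  G ∩ del = {}  (empty — regression defined)
  G \ add = {pkg_at(p1,whs2), truck_at(t1,whs1)} \ {truck_at(t1,whs1)} = {pkg_at(p1,whs2)}
  ∪ pre   = {pkg_at(p1,whs2)} ∪ {truck_at(t1,whs2)}
          = {pkg_at(p1,whs2), truck_at(t1,whs2)}

== RESULT ==
["pkg_at(p1,whs2)", "truck_at(t1,whs2)"]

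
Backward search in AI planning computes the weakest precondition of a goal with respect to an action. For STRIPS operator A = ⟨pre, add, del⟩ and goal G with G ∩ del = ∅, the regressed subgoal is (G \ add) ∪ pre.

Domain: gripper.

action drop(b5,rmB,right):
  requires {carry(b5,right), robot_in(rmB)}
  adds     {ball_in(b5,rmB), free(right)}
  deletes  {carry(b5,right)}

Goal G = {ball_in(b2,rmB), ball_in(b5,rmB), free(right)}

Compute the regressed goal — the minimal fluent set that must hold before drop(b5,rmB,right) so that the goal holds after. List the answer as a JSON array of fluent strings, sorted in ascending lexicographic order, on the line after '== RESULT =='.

Regress:
  G ∩ del = {}  (empty — regression defined)
  G \ add = {ball_in(b2,rmB), ball_in(b5,rmB), free(right)} \ {ball_in(b5,rmB), free(right)} = {ball_in(b2,rmB)}
  ∪ pre   = {ball_in(b2,rmB)} ∪ {carry(b5,right), robot_in(rmB)}
          = {ball_in(b2,rmB), carry(b5,right), robot_in(rmB)}

== RESULT ==
["ball_in(b2,rmB)", "carry(b5,right)", "robot_in(rmB)"]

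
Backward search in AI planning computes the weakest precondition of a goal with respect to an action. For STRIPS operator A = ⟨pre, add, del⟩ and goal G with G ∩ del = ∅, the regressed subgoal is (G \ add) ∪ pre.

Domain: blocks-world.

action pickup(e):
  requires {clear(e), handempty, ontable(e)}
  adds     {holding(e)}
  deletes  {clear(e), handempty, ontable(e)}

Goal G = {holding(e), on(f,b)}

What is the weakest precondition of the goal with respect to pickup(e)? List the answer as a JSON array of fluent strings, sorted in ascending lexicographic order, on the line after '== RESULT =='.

Regress:
  G ∩ del = {}  (empty — regression defined)
  G \ add = {holding(e), on(f,b)} \ {holding(e)} = {on(f,b)}
  ∪ pre   = {on(f,b)} ∪ {clear(e), handempty, ontable(e)}
          = {clear(e), handempty, on(f,b), ontable(e)}

== RESULT ==
["clear(e)", "handempty", "on(f,b)", "ontable(e)"]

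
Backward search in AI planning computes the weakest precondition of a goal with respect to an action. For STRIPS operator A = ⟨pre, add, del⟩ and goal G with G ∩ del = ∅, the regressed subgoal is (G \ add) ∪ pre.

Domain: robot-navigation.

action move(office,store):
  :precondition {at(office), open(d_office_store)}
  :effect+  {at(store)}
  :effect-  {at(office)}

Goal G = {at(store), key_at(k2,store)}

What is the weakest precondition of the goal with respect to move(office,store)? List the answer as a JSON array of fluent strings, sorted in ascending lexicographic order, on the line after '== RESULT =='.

Compute (G \ add) ∪ pre:
  G ∩ del = {}  (empty — regression defined)
  G \ add = {at(store), key_at(k2,store)} \ {at(store)} = {key_at(k2,store)}
  ∪ pre   = {key_at(k2,store)} ∪ {at(office), open(d_office_store)}
          = {at(office), key_at(k2,store), open(d_office_store)}

== RESULT ==
["at(office)", "key_at(k2,store)", "open(d_office_store)"]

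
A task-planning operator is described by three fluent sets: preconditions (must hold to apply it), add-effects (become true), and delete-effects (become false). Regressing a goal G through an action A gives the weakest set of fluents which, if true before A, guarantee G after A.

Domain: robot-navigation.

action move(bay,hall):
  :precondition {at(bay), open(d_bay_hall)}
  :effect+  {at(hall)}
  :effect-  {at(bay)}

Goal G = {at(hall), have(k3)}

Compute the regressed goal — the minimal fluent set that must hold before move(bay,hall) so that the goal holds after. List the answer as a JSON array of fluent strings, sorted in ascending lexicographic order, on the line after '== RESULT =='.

Regress:
  G ∩ del = {}  (empty — regression defined)
  G \ add = {at(hall), have(k3)} \ {at(hall)} = {have(k3)}
  ∪ pre   = {have(k3)} ∪ {at(bay), open(d_bay_hall)}
          = {at(bay), have(k3), open(d_bay_hall)}

== RESULT ==
["at(bay)", "have(k3)", "open(d_bay_hall)"]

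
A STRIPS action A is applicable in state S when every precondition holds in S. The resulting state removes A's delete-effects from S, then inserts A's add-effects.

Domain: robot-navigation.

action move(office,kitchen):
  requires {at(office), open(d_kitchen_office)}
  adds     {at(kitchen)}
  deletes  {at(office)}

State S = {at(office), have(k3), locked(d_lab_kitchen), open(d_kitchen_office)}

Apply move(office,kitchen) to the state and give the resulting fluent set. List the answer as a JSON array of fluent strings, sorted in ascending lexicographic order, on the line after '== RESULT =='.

Progress:
  pre ⊆ S: {at(office), open(d_kitchen_office)} ⊆ S  — applicable
  S \ del = {have(k3), locked(d_lab_kitchen), open(d_kitchen_office)}
  ∪ add   = {at(kitchen), have(k3), locked(d_lab_kitchen), open(d_kitchen_office)}

== RESULT ==
["at(kitchen)", "have(k3)", "locked(d_lab_kitchen)", "open(d_kitchen_office)"]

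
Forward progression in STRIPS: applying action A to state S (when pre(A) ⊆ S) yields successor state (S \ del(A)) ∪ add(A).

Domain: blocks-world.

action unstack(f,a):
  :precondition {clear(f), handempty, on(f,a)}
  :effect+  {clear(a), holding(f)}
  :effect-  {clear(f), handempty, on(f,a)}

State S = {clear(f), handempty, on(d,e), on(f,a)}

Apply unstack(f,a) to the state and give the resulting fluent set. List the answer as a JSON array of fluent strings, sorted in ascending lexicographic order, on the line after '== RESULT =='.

Progress:
  pre ⊆ S: {clear(f), handempty, on(f,a)} ⊆ S  — applicable
  S \ del = {on(d,e)}
  ∪ add   = {clear(a), holding(f), on(d,e)}

== RESULT ==
["clear(a)", "holding(f)", "on(d,e)"]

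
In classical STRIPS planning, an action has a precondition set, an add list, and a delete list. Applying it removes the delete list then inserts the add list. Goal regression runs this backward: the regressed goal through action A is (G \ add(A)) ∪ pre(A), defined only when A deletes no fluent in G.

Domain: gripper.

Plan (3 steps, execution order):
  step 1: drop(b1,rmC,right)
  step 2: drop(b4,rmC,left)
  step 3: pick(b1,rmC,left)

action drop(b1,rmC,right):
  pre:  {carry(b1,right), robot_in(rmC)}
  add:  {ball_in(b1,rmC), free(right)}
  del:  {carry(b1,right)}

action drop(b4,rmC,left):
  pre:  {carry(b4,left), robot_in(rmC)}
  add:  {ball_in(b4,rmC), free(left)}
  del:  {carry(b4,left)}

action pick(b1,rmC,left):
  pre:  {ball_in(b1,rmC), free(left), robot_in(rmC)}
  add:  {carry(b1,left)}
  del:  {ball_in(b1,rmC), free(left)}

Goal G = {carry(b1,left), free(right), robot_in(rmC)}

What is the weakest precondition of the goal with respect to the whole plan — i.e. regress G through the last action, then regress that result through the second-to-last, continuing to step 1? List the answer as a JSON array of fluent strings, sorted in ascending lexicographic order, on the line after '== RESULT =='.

Work backward from the goal:
  through step 3 (pick(b1,rmC,left)): drop {carry(b1,left)}, keep {free(right), robot_in(rmC)}, require {ball_in(b1,rmC), free(left), robot_in(rmC)}
    → {ball_in(b1,rmC), free(left), free(right), robot_in(rmC)}
  through step 2 (drop(b4,rmC,left)): drop {free(left)}, keep {ball_in(b1,rmC), free(right), robot_in(rmC)}, require {carry(b4,left), robot_in(rmC)}
    → {ball_in(b1,rmC), carry(b4,left), free(right), robot_in(rmC)}
  through step 1 (drop(b1,rmC,right)): drop {ball_in(b1,rmC), free(right)}, keep {carry(b4,left), robot_in(rmC)}, require {carry(b1,right), robot_in(rmC)}
    → {carry(b1,right), carry(b4,left), robot_in(rmC)}

== RESULT ==
["carry(b1,right)", "carry(b4,left)", "robot_in(rmC)"]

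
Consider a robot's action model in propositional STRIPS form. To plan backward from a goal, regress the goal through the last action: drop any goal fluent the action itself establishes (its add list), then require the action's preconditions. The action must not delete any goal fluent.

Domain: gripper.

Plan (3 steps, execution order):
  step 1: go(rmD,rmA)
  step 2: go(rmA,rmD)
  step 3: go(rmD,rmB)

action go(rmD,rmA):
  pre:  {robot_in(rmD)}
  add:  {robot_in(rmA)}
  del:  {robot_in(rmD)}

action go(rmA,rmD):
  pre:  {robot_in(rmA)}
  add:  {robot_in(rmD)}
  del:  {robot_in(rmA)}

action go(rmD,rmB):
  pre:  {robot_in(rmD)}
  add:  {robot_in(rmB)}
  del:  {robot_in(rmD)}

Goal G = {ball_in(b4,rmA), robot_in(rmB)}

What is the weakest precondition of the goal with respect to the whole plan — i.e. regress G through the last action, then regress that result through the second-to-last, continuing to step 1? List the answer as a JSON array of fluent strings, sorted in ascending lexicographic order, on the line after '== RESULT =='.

Regress step by step:
  through step 3 (go(rmD,rmB)): drop {robot_in(rmB)}, keep {ball_in(b4,rmA)}, require {robot_in(rmD)}
    → {ball_in(b4,rmA), robot_in(rmD)}
  through step 2 (go(rmA,rmD)): drop {robot_in(rmD)}, keep {ball_in(b4,rmA)}, require {robot_in(rmA)}
    → {ball_in(b4,rmA), robot_in(rmA)}
  through step 1 (go(rmD,rmA)): drop {robot_in(rmA)}, keep {ball_in(b4,rmA)}, require {robot_in(rmD)}
    → {ball_in(b4,rmA), robot_in(rmD)}

== RESULT ==
["ball_in(b4,rmA)", "robot_in(rmD)"]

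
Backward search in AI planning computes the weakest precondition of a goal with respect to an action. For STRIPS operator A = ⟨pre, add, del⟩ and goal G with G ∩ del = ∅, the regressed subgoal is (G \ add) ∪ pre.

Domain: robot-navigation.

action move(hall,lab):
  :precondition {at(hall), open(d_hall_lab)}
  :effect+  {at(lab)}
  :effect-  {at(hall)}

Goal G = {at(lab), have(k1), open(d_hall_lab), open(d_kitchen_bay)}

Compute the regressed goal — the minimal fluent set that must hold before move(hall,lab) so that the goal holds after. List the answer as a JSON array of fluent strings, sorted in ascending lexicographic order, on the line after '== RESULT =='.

Compute (G \ add) ∪ pre:
  G ∩ del = {}  (empty — regression defined)
  G \ add = {at(lab), have(k1), open(d_hall_lab), open(d_kitchen_bay)} \ {at(lab)} = {have(k1), open(d_hall_lab), open(d_kitchen_bay)}
  ∪ pre   = {have(k1), open(d_hall_lab), open(d_kitchen_bay)} ∪ {at(hall), open(d_hall_lab)}
          = {at(hall), have(k1), open(d_hall_lab), open(d_kitchen_bay)}

== RESULT ==
["at(hall)", "have(k1)", "open(d_hall_lab)", "open(d_kitchen_bay)"]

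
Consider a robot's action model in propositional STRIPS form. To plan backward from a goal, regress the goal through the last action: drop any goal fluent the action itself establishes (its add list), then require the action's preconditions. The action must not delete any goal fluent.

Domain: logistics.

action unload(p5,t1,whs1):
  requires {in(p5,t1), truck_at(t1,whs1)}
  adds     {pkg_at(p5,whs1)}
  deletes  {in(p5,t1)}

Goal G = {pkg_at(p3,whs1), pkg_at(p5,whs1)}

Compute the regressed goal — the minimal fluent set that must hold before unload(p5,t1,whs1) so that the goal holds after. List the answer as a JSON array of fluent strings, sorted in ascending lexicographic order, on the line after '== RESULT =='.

Compute (G \ add) ∪ pre:
  G ∩ del = {}  (empty — regression defined)
  G \ add = {pkg_at(p3,whs1), pkg_at(p5,whs1)} \ {pkg_at(p5,whs1)} = {pkg_at(p3,whs1)}
  ∪ pre   = {pkg_at(p3,whs1)} ∪ {in(p5,t1), truck_at(t1,whs1)}
          = {in(p5,t1), pkg_at(p3,whs1), truck_at(t1,whs1)}

== RESULT ==
["in(p5,t1)", "pkg_at(p3,whs1)", "truck_at(t1,whs1)"]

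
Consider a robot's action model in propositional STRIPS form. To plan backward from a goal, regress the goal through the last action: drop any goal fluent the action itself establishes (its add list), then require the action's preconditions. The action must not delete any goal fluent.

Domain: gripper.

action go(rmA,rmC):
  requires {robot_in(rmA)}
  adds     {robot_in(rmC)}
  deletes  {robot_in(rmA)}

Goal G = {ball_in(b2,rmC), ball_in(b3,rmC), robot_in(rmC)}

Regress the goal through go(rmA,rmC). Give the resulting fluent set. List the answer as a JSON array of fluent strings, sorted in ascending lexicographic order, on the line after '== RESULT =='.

Regress:
  G ∩ del = {}  (empty — regression defined)
  G \ add = {ball_in(b2,rmC), ball_in(b3,rmC), robot_in(rmC)} \ {robot_in(rmC)} = {ball_in(b2,rmC), ball_in(b3,rmC)}
  ∪ pre   = {ball_in(b2,rmC), ball_in(b3,rmC)} ∪ {robot_in(rmA)}
          = {ball_in(b2,rmC), ball_in(b3,rmC), robot_in(rmA)}

== RESULT ==
["ball_in(b2,rmC)", "ball_in(b3,rmC)", "robot_in(rmA)"]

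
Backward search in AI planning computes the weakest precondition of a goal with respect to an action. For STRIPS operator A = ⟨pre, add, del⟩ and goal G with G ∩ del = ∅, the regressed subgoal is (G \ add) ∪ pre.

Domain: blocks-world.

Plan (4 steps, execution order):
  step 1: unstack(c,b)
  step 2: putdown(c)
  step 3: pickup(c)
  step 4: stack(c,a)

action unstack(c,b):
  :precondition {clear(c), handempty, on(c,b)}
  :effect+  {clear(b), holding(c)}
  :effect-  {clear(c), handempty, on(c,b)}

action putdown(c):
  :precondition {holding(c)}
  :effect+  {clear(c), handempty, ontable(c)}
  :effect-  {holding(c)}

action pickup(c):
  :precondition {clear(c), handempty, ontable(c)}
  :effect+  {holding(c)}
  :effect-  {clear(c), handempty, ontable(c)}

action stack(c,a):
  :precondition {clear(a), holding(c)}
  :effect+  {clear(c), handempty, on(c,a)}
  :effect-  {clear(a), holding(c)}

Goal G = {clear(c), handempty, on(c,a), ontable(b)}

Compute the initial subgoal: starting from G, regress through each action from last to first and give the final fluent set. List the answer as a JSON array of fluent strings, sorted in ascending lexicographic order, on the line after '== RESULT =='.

Work backward from the goal:
  through step 4 (stack(c,a)): drop {clear(c), handempty, on(c,a)}, keep {ontable(b)}, require {clear(a), holding(c)}
    → {clear(a), holding(c), ontable(b)}
  through step 3 (pickup(c)): drop {holding(c)}, keep {clear(a), ontable(b)}, require {clear(c), handempty, ontable(c)}
    → {clear(a), clear(c), handempty, ontable(b), ontable(c)}
  through step 2 (putdown(c)): drop {clear(c), handempty, ontable(c)}, keep {clear(a), ontable(b)}, require {holding(c)}
    → {clear(a), holding(c), ontable(b)}
  through step 1 (unstack(c,b)): drop {holding(c)}, keep {clear(a), ontable(b)}, require {clear(c), handempty, on(c,b)}
    → {clear(a), clear(c), handempty, on(c,b), ontable(b)}

== RESULT ==
["clear(a)", "clear(c)", "handempty", "on(c,b)", "ontable(b)"]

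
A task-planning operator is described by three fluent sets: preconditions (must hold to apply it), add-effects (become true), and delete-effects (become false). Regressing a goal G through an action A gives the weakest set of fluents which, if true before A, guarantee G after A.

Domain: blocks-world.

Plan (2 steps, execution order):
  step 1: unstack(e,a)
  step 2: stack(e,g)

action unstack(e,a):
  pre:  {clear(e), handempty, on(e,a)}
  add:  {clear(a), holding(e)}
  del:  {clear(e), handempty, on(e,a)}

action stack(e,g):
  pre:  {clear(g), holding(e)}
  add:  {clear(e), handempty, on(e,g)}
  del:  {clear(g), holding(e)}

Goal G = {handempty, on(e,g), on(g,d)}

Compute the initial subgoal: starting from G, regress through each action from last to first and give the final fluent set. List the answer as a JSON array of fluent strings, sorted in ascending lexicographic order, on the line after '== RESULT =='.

Work backward from the goal:
  through step 2 (stack(e,g)): drop {handempty, on(e,g)}, keep {on(g,d)}, require {clear(g), holding(e)}
    → {clear(g), holding(e), on(g,d)}
  through step 1 (unstack(e,a)): drop {holding(e)}, keep {clear(g), on(g,d)}, require {clear(e), handempty, on(e,a)}
    → {clear(e), clear(g), handempty, on(e,a), on(g,d)}

== RESULT ==
["clear(e)", "clear(g)", "handempty", "on(e,a)", "on(g,d)"]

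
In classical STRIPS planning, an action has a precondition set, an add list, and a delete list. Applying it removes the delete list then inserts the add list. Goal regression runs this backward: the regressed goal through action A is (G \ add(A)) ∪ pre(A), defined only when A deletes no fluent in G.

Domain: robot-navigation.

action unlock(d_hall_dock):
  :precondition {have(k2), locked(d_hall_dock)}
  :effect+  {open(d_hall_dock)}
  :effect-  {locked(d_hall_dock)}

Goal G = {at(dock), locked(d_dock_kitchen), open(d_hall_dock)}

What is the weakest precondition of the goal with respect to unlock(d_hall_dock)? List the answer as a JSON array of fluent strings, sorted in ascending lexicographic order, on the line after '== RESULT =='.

Regress:
  G ∩ del = {}  (empty — regression defined)
  G \ add = {at(dock), locked(d_dock_kitchen), open(d_hall_dock)} \ {open(d_hall_dock)} = {at(dock), locked(d_dock_kitchen)}
  ∪ pre   = {at(dock), locked(d_dock_kitchen)} ∪ {have(k2), locked(d_hall_dock)}
          = {at(dock), have(k2), locked(d_dock_kitchen), locked(d_hall_dock)}

== RESULT ==
["at(dock)", "have(k2)", "locked(d_dock_kitchen)", "locked(d_hall_dock)"]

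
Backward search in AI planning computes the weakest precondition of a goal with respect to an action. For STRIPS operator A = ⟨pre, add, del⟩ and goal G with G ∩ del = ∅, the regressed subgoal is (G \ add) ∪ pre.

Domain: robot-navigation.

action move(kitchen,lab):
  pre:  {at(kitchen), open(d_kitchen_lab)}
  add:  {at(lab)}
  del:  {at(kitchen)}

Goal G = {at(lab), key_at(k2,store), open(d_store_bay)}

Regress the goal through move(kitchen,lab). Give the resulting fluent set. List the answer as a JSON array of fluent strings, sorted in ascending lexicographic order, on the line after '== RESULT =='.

Regress:
  G ∩ del = {}  (empty — regression defined)
  G \ add = {at(lab), key_at(k2,store), open(d_store_bay)} \ {at(lab)} = {key_at(k2,store), open(d_store_bay)}
  ∪ pre   = {key_at(k2,store), open(d_store_bay)} ∪ {at(kitchen), open(d_kitchen_lab)}
          = {at(kitchen), key_at(k2,store), open(d_kitchen_lab), open(d_store_bay)}

== RESULT ==
["at(kitchen)", "key_at(k2,store)", "open(d_kitchen_lab)", "open(d_store_bay)"]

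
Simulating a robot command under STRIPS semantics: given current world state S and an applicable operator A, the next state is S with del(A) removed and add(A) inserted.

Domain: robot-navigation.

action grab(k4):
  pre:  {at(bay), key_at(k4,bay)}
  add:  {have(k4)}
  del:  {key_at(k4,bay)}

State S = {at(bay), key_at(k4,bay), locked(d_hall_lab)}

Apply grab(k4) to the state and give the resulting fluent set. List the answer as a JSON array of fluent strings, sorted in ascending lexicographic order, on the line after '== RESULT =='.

Compute (S \ del) ∪ add:
  pre ⊆ S: {at(bay), key_at(k4,bay)} ⊆ S  — applicable
  S \ del = {at(bay), locked(d_hall_lab)}
  ∪ add   = {at(bay), have(k4), locked(d_hall_lab)}

== RESULT ==
["at(bay)", "have(k4)", "locked(d_hall_lab)"]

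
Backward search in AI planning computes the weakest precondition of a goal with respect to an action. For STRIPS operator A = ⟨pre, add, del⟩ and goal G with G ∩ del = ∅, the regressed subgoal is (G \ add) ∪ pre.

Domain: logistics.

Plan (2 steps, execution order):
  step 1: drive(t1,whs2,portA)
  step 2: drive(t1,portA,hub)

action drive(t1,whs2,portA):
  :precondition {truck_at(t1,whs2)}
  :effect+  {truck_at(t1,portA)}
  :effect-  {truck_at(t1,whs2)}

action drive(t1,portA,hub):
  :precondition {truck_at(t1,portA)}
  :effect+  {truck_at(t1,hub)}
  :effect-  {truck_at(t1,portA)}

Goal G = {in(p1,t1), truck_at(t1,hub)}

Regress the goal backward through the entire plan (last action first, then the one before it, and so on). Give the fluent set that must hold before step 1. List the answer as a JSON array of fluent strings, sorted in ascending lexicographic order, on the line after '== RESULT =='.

Regress step by step:
  through step 2 (drive(t1,portA,hub)): drop {truck_at(t1,hub)}, keep {in(p1,t1)}, require {truck_at(t1,portA)}
    → {in(p1,t1), truck_at(t1,portA)}
  through step 1 (drive(t1,whs2,portA)): drop {truck_at(t1,portA)}, keep {in(p1,t1)}, require {truck_at(t1,whs2)}
    → {in(p1,t1), truck_at(t1,whs2)}

== RESULT ==
["in(p1,t1)", "truck_at(t1,whs2)"]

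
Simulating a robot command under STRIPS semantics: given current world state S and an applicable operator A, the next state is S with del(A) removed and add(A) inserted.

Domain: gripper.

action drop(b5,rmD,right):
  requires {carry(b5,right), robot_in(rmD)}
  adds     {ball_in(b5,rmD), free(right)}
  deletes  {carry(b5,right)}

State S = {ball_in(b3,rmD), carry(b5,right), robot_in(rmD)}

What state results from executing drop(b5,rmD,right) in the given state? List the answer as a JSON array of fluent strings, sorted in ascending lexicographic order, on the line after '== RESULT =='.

Progress:
  pre ⊆ S: {carry(b5,right), robot_in(rmD)} ⊆ S  — applicable
  S \ del = {ball_in(b3,rmD), robot_in(rmD)}
  ∪ add   = {ball_in(b3,rmD), ball_in(b5,rmD), free(right), robot_in(rmD)}

== RESULT ==
["ball_in(b3,rmD)", "ball_in(b5,rmD)", "free(right)", "robot_in(rmD)"]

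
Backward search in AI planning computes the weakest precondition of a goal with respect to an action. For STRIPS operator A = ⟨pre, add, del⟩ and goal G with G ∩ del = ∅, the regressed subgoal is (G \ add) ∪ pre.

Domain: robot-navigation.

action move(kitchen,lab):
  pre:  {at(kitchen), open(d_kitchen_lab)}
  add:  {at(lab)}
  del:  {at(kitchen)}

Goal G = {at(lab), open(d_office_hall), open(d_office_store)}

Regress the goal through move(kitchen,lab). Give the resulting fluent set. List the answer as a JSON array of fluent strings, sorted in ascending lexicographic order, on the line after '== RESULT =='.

Compute (G \ add) ∪ pre:
  G ∩ del = {}  (empty — regression defined)
  G \ add = {at(lab), open(d_office_hall), open(d_office_store)} \ {at(lab)} = {open(d_office_hall), open(d_office_store)}
  ∪ pre   = {open(d_office_hall), open(d_office_store)} ∪ {at(kitchen), open(d_kitchen_lab)}
          = {at(kitchen), open(d_kitchen_lab), open(d_office_hall), open(d_office_store)}

== RESULT ==
["at(kitchen)", "open(d_kitchen_lab)", "open(d_office_hall)", "open(d_office_store)"]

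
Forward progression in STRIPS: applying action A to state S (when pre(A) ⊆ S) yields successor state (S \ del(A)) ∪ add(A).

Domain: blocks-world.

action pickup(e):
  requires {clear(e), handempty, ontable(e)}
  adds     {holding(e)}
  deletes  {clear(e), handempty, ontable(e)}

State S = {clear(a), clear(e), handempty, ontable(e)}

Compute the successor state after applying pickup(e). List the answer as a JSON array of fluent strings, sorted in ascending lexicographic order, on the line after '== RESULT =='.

Progress:
  pre ⊆ S: {clear(e), handempty, ontable(e)} ⊆ S  — applicable
  S \ del = {clear(a)}
  ∪ add   = {clear(a), holding(e)}

== RESULT ==
["clear(a)", "holding(e)"]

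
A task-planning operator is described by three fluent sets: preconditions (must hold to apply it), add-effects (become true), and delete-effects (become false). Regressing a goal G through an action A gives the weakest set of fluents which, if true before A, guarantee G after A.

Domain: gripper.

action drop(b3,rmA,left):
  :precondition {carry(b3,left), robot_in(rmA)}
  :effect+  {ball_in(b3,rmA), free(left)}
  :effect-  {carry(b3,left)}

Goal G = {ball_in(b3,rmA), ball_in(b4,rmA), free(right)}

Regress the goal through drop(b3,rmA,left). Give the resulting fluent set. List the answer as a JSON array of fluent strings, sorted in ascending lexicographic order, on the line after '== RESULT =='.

Regress:
  G ∩ del = {}  (empty — regression defined)
  G \ add = {ball_in(b3,rmA), ball_in(b4,rmA), free(right)} \ {ball_in(b3,rmA), free(left)} = {ball_in(b4,rmA), free(right)}
  ∪ pre   = {ball_in(b4,rmA), free(right)} ∪ {carry(b3,left), robot_in(rmA)}
          = {ball_in(b4,rmA), carry(b3,left), free(right), robot_in(rmA)}

== RESULT ==
["ball_in(b4,rmA)", "carry(b3,left)", "free(right)", "robot_in(rmA)"]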